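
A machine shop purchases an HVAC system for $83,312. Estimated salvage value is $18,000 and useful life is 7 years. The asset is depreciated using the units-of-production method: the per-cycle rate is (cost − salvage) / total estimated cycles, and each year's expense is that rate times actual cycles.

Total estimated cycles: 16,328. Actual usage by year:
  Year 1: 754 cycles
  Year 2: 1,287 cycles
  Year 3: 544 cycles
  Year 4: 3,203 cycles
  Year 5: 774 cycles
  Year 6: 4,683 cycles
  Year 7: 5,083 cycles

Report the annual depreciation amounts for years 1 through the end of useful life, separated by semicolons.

$3,016; $5,148; $2,176; $12,812; $3,096; $18,732; $20,332

Depreciable base = $83,312 − $18,000 = $65,312.
Rate = $65,312 / 16,328 cycles = $4 per cycle.
Year 1: 754 × $4 = $3,016. Book value $80,296.
Year 2: 1,287 × $4 = $5,148. Book value $75,148.
Year 3: 544 × $4 = $2,176. Book value $72,972.
Year 4: 3,203 × $4 = $12,812. Book value $60,160.
Year 5: 774 × $4 = $3,096. Book value $57,064.
Year 6: 4,683 × $4 = $18,732. Book value $38,332.
Year 7: 5,083 × $4 = $20,332. Book value $18,000.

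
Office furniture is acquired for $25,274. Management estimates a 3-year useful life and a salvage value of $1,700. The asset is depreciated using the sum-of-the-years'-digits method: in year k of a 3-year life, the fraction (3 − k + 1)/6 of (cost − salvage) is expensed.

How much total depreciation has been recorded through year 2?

Depreciable base = $25,274 − $1,700 = $23,574.
Sum of the years' digits = 3+2+1 = 6.
Year 1: $23,574 × 3/6 = $11,787. Book value $13,487.
Year 2: $23,574 × 2/6 = $7,858. Book value $5,629.
Accumulated through year 2 = $25,274 − $5,629 = $19,645.

$19,645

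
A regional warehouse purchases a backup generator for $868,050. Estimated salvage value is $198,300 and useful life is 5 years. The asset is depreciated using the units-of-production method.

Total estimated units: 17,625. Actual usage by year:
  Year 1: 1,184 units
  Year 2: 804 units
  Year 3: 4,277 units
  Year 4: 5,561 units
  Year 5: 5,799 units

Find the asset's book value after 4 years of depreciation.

$418,662

Depreciable base = $868,050 − $198,300 = $669,750.
Rate = $669,750 / 17,625 units = $38 per unit.
Year 1: 1,184 × $38 = $44,992. Book value $823,058.
Year 2: 804 × $38 = $30,552. Book value $792,506.
Year 3: 4,277 × $38 = $162,526. Book value $629,980.
Year 4: 5,561 × $38 = $211,318. Book value $418,662.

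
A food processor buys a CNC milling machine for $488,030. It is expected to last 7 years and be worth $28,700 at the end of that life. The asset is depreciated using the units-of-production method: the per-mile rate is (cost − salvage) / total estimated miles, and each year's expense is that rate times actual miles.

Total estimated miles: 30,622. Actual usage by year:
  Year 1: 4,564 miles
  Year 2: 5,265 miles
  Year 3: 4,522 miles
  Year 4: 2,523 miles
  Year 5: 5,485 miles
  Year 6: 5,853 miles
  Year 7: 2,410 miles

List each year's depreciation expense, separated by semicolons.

Depreciable base = $488,030 − $28,700 = $459,330.
Rate = $459,330 / 30,622 miles = $15 per mile.
Year 1: 4,564 × $15 = $68,460. Book value $419,570.
Year 2: 5,265 × $15 = $78,975. Book value $340,595.
Year 3: 4,522 × $15 = $67,830. Book value $272,765.
Year 4: 2,523 × $15 = $37,845. Book value $234,920.
Year 5: 5,485 × $15 = $82,275. Book value $152,645.
Year 6: 5,853 × $15 = $87,795. Book value $64,850.
Year 7: 2,410 × $15 = $36,150. Book value $28,700.

$68,460; $78,975; $67,830; $37,845; $82,275; $87,795; $36,150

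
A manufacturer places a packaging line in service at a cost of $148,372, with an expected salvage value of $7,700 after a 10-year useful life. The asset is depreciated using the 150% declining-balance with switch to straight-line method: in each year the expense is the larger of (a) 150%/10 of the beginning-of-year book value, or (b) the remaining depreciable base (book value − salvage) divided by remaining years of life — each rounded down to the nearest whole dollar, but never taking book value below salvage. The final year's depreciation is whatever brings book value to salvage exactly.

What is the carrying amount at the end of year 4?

Depreciable base = $148,372 − $7,700 = $140,672.
Year 1: DB = ⌊$148,372 × 150%/10⌋ = $22,255; SL = ⌊$140,672/10⌋ = $14,067 → take DB $22,255. Book value $126,117.
Year 2: DB = ⌊$126,117 × 150%/10⌋ = $18,917; SL = ⌊$118,417/9⌋ = $13,157 → take DB $18,917. Book value $107,200.
Year 3: DB = ⌊$107,200 × 150%/10⌋ = $16,080; SL = ⌊$99,500/8⌋ = $12,437 → take DB $16,080. Book value $91,120.
Year 4: DB = ⌊$91,120 × 150%/10⌋ = $13,668; SL = ⌊$83,420/7⌋ = $11,917 → take DB $13,668. Book value $77,452.

$77,452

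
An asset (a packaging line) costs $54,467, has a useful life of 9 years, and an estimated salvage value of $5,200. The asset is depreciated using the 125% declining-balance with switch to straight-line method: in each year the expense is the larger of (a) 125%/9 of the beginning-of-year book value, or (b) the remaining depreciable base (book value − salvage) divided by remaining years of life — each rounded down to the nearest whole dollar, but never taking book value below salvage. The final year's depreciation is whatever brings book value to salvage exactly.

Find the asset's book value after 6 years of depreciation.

$19,990

Depreciable base = $54,467 − $5,200 = $49,267.
Year 1: DB = ⌊$54,467 × 125%/9⌋ = $7,564; SL = ⌊$49,267/9⌋ = $5,474 → take DB $7,564. Book value $46,903.
Year 2: DB = ⌊$46,903 × 125%/9⌋ = $6,514; SL = ⌊$41,703/8⌋ = $5,212 → take DB $6,514. Book value $40,389.
Year 3: DB = ⌊$40,389 × 125%/9⌋ = $5,609; SL = ⌊$35,189/7⌋ = $5,027 → take DB $5,609. Book value $34,780.
Year 4: DB = ⌊$34,780 × 125%/9⌋ = $4,830; SL = ⌊$29,580/6⌋ = $4,930 → take SL $4,930. Book value $29,850.
Year 5: DB = ⌊$29,850 × 125%/9⌋ = $4,145; SL = ⌊$24,650/5⌋ = $4,930 → take SL $4,930. Book value $24,920.
Year 6: DB = ⌊$24,920 × 125%/9⌋ = $3,461; SL = ⌊$19,720/4⌋ = $4,930 → take SL $4,930. Book value $19,990.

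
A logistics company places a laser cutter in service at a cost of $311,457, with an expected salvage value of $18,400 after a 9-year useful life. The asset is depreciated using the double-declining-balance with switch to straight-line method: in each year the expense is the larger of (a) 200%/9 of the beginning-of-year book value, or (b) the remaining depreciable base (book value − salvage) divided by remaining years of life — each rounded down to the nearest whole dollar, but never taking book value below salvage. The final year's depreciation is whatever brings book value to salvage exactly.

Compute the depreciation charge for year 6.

$19,700

Depreciable base = $311,457 − $18,400 = $293,057.
Year 1: DB = ⌊$311,457 × 200%/9⌋ = $69,212; SL = ⌊$293,057/9⌋ = $32,561 → take DB $69,212. Book value $242,245.
Year 2: DB = ⌊$242,245 × 200%/9⌋ = $53,832; SL = ⌊$223,845/8⌋ = $27,980 → take DB $53,832. Book value $188,413.
Year 3: DB = ⌊$188,413 × 200%/9⌋ = $41,869; SL = ⌊$170,013/7⌋ = $24,287 → take DB $41,869. Book value $146,544.
Year 4: DB = ⌊$146,544 × 200%/9⌋ = $32,565; SL = ⌊$128,144/6⌋ = $21,357 → take DB $32,565. Book value $113,979.
Year 5: DB = ⌊$113,979 × 200%/9⌋ = $25,328; SL = ⌊$95,579/5⌋ = $19,115 → take DB $25,328. Book value $88,651.
Year 6: DB = ⌊$88,651 × 200%/9⌋ = $19,700; SL = ⌊$70,251/4⌋ = $17,562 → take DB $19,700. Book value $68,951.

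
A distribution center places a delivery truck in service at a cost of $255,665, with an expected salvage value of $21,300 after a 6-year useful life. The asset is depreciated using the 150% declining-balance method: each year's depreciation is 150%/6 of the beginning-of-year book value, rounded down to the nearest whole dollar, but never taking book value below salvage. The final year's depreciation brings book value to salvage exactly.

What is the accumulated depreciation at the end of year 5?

Depreciable base = $255,665 − $21,300 = $234,365.
Year 1: ⌊$255,665 × 150%/6⌋ = $63,916. Book value $191,749.
Year 2: ⌊$191,749 × 150%/6⌋ = $47,937. Book value $143,812.
Year 3: ⌊$143,812 × 150%/6⌋ = $35,953. Book value $107,859.
Year 4: ⌊$107,859 × 150%/6⌋ = $26,964. Book value $80,895.
Year 5: ⌊$80,895 × 150%/6⌋ = $20,223. Book value $60,672.
Accumulated through year 5 = $255,665 − $60,672 = $194,993.

$194,993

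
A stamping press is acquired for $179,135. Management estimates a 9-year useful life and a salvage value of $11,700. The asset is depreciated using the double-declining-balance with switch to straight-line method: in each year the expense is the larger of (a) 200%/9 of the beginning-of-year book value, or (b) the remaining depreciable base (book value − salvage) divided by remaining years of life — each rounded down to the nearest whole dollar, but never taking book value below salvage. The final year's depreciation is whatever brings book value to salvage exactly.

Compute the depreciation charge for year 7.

$9,319

Depreciable base = $179,135 − $11,700 = $167,435.
Year 1: DB = ⌊$179,135 × 200%/9⌋ = $39,807; SL = ⌊$167,435/9⌋ = $18,603 → take DB $39,807. Book value $139,328.
Year 2: DB = ⌊$139,328 × 200%/9⌋ = $30,961; SL = ⌊$127,628/8⌋ = $15,953 → take DB $30,961. Book value $108,367.
Year 3: DB = ⌊$108,367 × 200%/9⌋ = $24,081; SL = ⌊$96,667/7⌋ = $13,809 → take DB $24,081. Book value $84,286.
Year 4: DB = ⌊$84,286 × 200%/9⌋ = $18,730; SL = ⌊$72,586/6⌋ = $12,097 → take DB $18,730. Book value $65,556.
Year 5: DB = ⌊$65,556 × 200%/9⌋ = $14,568; SL = ⌊$53,856/5⌋ = $10,771 → take DB $14,568. Book value $50,988.
Year 6: DB = ⌊$50,988 × 200%/9⌋ = $11,330; SL = ⌊$39,288/4⌋ = $9,822 → take DB $11,330. Book value $39,658.
Year 7: DB = ⌊$39,658 × 200%/9⌋ = $8,812; SL = ⌊$27,958/3⌋ = $9,319 → take SL $9,319. Book value $30,339.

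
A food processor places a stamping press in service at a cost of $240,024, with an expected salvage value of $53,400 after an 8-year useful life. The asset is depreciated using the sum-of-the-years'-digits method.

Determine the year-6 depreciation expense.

$15,552

Depreciable base = $240,024 − $53,400 = $186,624.
Sum of the years' digits = 8+7+6+5+4+3+2+1 = 36.
Year 1: $186,624 × 8/36 = $41,472. Book value $198,552.
Year 2: $186,624 × 7/36 = $36,288. Book value $162,264.
Year 3: $186,624 × 6/36 = $31,104. Book value $131,160.
Year 4: $186,624 × 5/36 = $25,920. Book value $105,240.
Year 5: $186,624 × 4/36 = $20,736. Book value $84,504.
Year 6: $186,624 × 3/36 = $15,552. Book value $68,952.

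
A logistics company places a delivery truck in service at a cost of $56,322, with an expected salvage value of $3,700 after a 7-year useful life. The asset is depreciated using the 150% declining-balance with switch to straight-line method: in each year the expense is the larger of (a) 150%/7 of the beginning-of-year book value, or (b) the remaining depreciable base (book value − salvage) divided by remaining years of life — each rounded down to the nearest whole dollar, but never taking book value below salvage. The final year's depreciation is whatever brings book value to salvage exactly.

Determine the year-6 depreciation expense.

Depreciable base = $56,322 − $3,700 = $52,622.
Year 1: DB = ⌊$56,322 × 150%/7⌋ = $12,069; SL = ⌊$52,622/7⌋ = $7,517 → take DB $12,069. Book value $44,253.
Year 2: DB = ⌊$44,253 × 150%/7⌋ = $9,482; SL = ⌊$40,553/6⌋ = $6,758 → take DB $9,482. Book value $34,771.
Year 3: DB = ⌊$34,771 × 150%/7⌋ = $7,450; SL = ⌊$31,071/5⌋ = $6,214 → take DB $7,450. Book value $27,321.
Year 4: DB = ⌊$27,321 × 150%/7⌋ = $5,854; SL = ⌊$23,621/4⌋ = $5,905 → take SL $5,905. Book value $21,416.
Year 5: DB = ⌊$21,416 × 150%/7⌋ = $4,589; SL = ⌊$17,716/3⌋ = $5,905 → take SL $5,905. Book value $15,511.
Year 6: DB = ⌊$15,511 × 150%/7⌋ = $3,323; SL = ⌊$11,811/2⌋ = $5,905 → take SL $5,905. Book value $9,606.

$5,905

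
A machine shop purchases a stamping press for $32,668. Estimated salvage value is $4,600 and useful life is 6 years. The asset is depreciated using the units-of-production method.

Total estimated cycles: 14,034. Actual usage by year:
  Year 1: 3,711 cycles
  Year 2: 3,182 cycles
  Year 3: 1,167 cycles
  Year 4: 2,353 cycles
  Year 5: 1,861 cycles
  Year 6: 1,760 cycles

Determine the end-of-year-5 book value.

$8,120

Depreciable base = $32,668 − $4,600 = $28,068.
Rate = $28,068 / 14,034 cycles = $2 per cycle.
Year 1: 3,711 × $2 = $7,422. Book value $25,246.
Year 2: 3,182 × $2 = $6,364. Book value $18,882.
Year 3: 1,167 × $2 = $2,334. Book value $16,548.
Year 4: 2,353 × $2 = $4,706. Book value $11,842.
Year 5: 1,861 × $2 = $3,722. Book value $8,120.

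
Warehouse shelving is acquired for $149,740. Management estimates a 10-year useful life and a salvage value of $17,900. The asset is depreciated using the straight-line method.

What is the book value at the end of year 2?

$123,372

Depreciable base = $149,740 − $17,900 = $131,840.
Annual expense = $131,840 / 10 = $13,184.
End of year 1: book value $136,556.
End of year 2: book value $123,372.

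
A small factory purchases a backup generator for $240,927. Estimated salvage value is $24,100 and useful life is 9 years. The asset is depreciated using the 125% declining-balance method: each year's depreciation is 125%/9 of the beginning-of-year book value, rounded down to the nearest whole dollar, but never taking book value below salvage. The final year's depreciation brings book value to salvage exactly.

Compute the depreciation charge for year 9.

$48,740

Depreciable base = $240,927 − $24,100 = $216,827.
Year 1: ⌊$240,927 × 125%/9⌋ = $33,462. Book value $207,465.
Year 2: ⌊$207,465 × 125%/9⌋ = $28,814. Book value $178,651.
Year 3: ⌊$178,651 × 125%/9⌋ = $24,812. Book value $153,839.
Year 4: ⌊$153,839 × 125%/9⌋ = $21,366. Book value $132,473.
Year 5: ⌊$132,473 × 125%/9⌋ = $18,399. Book value $114,074.
Year 6: ⌊$114,074 × 125%/9⌋ = $15,843. Book value $98,231.
Year 7: ⌊$98,231 × 125%/9⌋ = $13,643. Book value $84,588.
Year 8: ⌊$84,588 × 125%/9⌋ = $11,748. Book value $72,840.
Year 9 (final): $72,840 − $24,100 = $48,740. Book value $24,100.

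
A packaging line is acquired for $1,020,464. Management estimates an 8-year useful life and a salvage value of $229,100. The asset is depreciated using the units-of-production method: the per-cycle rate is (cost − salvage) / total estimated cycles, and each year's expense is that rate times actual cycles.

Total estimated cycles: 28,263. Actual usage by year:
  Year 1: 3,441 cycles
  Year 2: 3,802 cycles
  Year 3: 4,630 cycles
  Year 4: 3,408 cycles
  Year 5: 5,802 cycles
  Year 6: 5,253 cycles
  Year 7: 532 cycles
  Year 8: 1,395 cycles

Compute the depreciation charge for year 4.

$95,424

Depreciable base = $1,020,464 − $229,100 = $791,364.
Rate = $791,364 / 28,263 cycles = $28 per cycle.
Year 1: 3,441 × $28 = $96,348. Book value $924,116.
Year 2: 3,802 × $28 = $106,456. Book value $817,660.
Year 3: 4,630 × $28 = $129,640. Book value $688,020.
Year 4: 3,408 × $28 = $95,424. Book value $592,596.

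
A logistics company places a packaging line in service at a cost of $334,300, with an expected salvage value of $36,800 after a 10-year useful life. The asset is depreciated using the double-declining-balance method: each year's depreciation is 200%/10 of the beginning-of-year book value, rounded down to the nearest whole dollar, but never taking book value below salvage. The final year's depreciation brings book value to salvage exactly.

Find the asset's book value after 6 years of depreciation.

Depreciable base = $334,300 − $36,800 = $297,500.
Year 1: ⌊$334,300 × 200%/10⌋ = $66,860. Book value $267,440.
Year 2: ⌊$267,440 × 200%/10⌋ = $53,488. Book value $213,952.
Year 3: ⌊$213,952 × 200%/10⌋ = $42,790. Book value $171,162.
Year 4: ⌊$171,162 × 200%/10⌋ = $34,232. Book value $136,930.
Year 5: ⌊$136,930 × 200%/10⌋ = $27,386. Book value $109,544.
Year 6: ⌊$109,544 × 200%/10⌋ = $21,908. Book value $87,636.

$87,636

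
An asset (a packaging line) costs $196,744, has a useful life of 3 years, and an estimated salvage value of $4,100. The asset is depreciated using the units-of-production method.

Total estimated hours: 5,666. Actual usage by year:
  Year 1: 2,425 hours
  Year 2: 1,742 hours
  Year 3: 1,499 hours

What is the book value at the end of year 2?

$55,066

Depreciable base = $196,744 − $4,100 = $192,644.
Rate = $192,644 / 5,666 hours = $34 per hour.
Year 1: 2,425 × $34 = $82,450. Book value $114,294.
Year 2: 1,742 × $34 = $59,228. Book value $55,066.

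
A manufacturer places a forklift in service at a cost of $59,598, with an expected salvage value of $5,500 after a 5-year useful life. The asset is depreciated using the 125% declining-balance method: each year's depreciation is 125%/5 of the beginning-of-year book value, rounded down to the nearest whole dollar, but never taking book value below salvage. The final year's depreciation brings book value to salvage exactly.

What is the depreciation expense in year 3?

Depreciable base = $59,598 − $5,500 = $54,098.
Year 1: ⌊$59,598 × 125%/5⌋ = $14,899. Book value $44,699.
Year 2: ⌊$44,699 × 125%/5⌋ = $11,174. Book value $33,525.
Year 3: ⌊$33,525 × 125%/5⌋ = $8,381. Book value $25,144.

$8,381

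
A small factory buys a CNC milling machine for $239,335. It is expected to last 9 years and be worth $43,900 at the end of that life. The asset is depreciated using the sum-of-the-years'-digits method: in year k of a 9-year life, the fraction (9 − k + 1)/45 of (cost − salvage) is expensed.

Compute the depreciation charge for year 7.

Depreciable base = $239,335 − $43,900 = $195,435.
Sum of the years' digits = 9+8+7+6+5+4+3+2+1 = 45.
Year 1: $195,435 × 9/45 = $39,087. Book value $200,248.
Year 2: $195,435 × 8/45 = $34,744. Book value $165,504.
Year 3: $195,435 × 7/45 = $30,401. Book value $135,103.
Year 4: $195,435 × 6/45 = $26,058. Book value $109,045.
Year 5: $195,435 × 5/45 = $21,715. Book value $87,330.
Year 6: $195,435 × 4/45 = $17,372. Book value $69,958.
Year 7: $195,435 × 3/45 = $13,029. Book value $56,929.

$13,029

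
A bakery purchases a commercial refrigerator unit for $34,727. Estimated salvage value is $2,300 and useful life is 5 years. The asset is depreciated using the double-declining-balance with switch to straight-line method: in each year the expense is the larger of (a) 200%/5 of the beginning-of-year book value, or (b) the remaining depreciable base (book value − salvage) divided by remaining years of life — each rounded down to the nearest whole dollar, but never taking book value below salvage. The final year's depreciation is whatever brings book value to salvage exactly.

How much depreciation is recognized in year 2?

$8,334

Depreciable base = $34,727 − $2,300 = $32,427.
Year 1: DB = ⌊$34,727 × 200%/5⌋ = $13,890; SL = ⌊$32,427/5⌋ = $6,485 → take DB $13,890. Book value $20,837.
Year 2: DB = ⌊$20,837 × 200%/5⌋ = $8,334; SL = ⌊$18,537/4⌋ = $4,634 → take DB $8,334. Book value $12,503.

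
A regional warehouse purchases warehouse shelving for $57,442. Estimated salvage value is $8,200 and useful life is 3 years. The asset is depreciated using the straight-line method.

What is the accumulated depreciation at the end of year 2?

$32,828

Depreciable base = $57,442 − $8,200 = $49,242.
Annual expense = $49,242 / 3 = $16,414.
End of year 1: book value $41,028.
End of year 2: book value $24,614.
Accumulated through year 2 = $57,442 − $24,614 = $32,828.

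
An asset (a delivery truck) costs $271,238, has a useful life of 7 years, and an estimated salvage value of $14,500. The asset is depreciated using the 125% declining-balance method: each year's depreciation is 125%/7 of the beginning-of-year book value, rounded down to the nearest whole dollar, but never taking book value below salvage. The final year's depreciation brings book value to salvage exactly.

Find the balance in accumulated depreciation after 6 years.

Depreciable base = $271,238 − $14,500 = $256,738.
Year 1: ⌊$271,238 × 125%/7⌋ = $48,435. Book value $222,803.
Year 2: ⌊$222,803 × 125%/7⌋ = $39,786. Book value $183,017.
Year 3: ⌊$183,017 × 125%/7⌋ = $32,681. Book value $150,336.
Year 4: ⌊$150,336 × 125%/7⌋ = $26,845. Book value $123,491.
Year 5: ⌊$123,491 × 125%/7⌋ = $22,051. Book value $101,440.
Year 6: ⌊$101,440 × 125%/7⌋ = $18,114. Book value $83,326.
Accumulated through year 6 = $271,238 − $83,326 = $187,912.

$187,912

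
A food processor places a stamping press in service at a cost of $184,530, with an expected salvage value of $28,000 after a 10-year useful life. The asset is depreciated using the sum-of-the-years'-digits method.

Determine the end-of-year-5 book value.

Depreciable base = $184,530 − $28,000 = $156,530.
Sum of the years' digits = 10+9+8+7+6+5+4+3+2+1 = 55.
Year 1: $156,530 × 10/55 = $28,460. Book value $156,070.
Year 2: $156,530 × 9/55 = $25,614. Book value $130,456.
Year 3: $156,530 × 8/55 = $22,768. Book value $107,688.
Year 4: $156,530 × 7/55 = $19,922. Book value $87,766.
Year 5: $156,530 × 6/55 = $17,076. Book value $70,690.

$70,690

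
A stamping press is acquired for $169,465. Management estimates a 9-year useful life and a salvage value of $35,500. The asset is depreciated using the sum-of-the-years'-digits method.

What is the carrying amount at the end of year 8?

Depreciable base = $169,465 − $35,500 = $133,965.
Sum of the years' digits = 9+8+7+6+5+4+3+2+1 = 45.
Year 1: $133,965 × 9/45 = $26,793. Book value $142,672.
Year 2: $133,965 × 8/45 = $23,816. Book value $118,856.
Year 3: $133,965 × 7/45 = $20,839. Book value $98,017.
Year 4: $133,965 × 6/45 = $17,862. Book value $80,155.
Year 5: $133,965 × 5/45 = $14,885. Book value $65,270.
Year 6: $133,965 × 4/45 = $11,908. Book value $53,362.
Year 7: $133,965 × 3/45 = $8,931. Book value $44,431.
Year 8: $133,965 × 2/45 = $5,954. Book value $38,477.

$38,477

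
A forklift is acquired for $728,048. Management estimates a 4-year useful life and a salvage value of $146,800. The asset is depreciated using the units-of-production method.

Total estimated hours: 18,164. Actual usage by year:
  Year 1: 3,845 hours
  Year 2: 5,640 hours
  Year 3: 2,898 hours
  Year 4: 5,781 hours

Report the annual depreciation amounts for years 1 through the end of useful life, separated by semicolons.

Depreciable base = $728,048 − $146,800 = $581,248.
Rate = $581,248 / 18,164 hours = $32 per hour.
Year 1: 3,845 × $32 = $123,040. Book value $605,008.
Year 2: 5,640 × $32 = $180,480. Book value $424,528.
Year 3: 2,898 × $32 = $92,736. Book value $331,792.
Year 4: 5,781 × $32 = $184,992. Book value $146,800.

$123,040; $180,480; $92,736; $184,992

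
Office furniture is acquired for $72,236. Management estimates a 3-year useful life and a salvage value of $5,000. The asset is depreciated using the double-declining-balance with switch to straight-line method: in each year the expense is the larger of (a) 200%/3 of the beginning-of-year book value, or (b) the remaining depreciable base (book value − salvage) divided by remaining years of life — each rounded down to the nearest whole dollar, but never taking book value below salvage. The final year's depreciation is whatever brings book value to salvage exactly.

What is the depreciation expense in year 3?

Depreciable base = $72,236 − $5,000 = $67,236.
Year 1: DB = ⌊$72,236 × 200%/3⌋ = $48,157; SL = ⌊$67,236/3⌋ = $22,412 → take DB $48,157. Book value $24,079.
Year 2: DB = ⌊$24,079 × 200%/3⌋ = $16,052; SL = ⌊$19,079/2⌋ = $9,539 → take DB $16,052. Book value $8,027.
Year 3 (final): $8,027 − $5,000 = $3,027. Book value $5,000.

$3,027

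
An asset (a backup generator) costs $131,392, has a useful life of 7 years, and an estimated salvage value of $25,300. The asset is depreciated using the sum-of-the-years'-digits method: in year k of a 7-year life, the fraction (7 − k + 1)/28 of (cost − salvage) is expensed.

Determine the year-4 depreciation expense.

Depreciable base = $131,392 − $25,300 = $106,092.
Sum of the years' digits = 7+6+5+4+3+2+1 = 28.
Year 1: $106,092 × 7/28 = $26,523. Book value $104,869.
Year 2: $106,092 × 6/28 = $22,734. Book value $82,135.
Year 3: $106,092 × 5/28 = $18,945. Book value $63,190.
Year 4: $106,092 × 4/28 = $15,156. Book value $48,034.

$15,156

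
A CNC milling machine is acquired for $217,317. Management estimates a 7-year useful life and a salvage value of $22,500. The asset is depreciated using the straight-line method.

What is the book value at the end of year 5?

$78,162

Depreciable base = $217,317 − $22,500 = $194,817.
Annual expense = $194,817 / 7 = $27,831.
End of year 1: book value $189,486.
End of year 2: book value $161,655.
End of year 3: book value $133,824.
End of year 4: book value $105,993.
End of year 5: book value $78,162.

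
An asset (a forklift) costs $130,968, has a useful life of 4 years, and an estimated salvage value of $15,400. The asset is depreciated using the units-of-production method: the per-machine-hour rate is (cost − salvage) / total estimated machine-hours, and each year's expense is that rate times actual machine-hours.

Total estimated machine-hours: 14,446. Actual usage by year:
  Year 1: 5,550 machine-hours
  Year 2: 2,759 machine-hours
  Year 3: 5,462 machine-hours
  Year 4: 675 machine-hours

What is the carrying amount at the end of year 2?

Depreciable base = $130,968 − $15,400 = $115,568.
Rate = $115,568 / 14,446 machine-hours = $8 per machine-hour.
Year 1: 5,550 × $8 = $44,400. Book value $86,568.
Year 2: 2,759 × $8 = $22,072. Book value $64,496.

$64,496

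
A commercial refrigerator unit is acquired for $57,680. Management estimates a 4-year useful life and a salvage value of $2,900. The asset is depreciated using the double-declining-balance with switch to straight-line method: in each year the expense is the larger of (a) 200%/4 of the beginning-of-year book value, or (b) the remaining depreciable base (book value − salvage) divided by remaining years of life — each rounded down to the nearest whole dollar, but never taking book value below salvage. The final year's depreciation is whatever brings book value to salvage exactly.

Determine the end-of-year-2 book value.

$14,420

Depreciable base = $57,680 − $2,900 = $54,780.
Year 1: DB = ⌊$57,680 × 200%/4⌋ = $28,840; SL = ⌊$54,780/4⌋ = $13,695 → take DB $28,840. Book value $28,840.
Year 2: DB = ⌊$28,840 × 200%/4⌋ = $14,420; SL = ⌊$25,940/3⌋ = $8,646 → take DB $14,420. Book value $14,420.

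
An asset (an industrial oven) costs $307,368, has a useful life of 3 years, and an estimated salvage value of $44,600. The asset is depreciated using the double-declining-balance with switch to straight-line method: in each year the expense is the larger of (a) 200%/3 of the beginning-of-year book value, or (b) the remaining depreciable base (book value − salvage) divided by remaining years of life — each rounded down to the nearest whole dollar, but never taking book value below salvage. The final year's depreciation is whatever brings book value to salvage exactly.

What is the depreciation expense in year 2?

$57,856

Depreciable base = $307,368 − $44,600 = $262,768.
Year 1: DB = ⌊$307,368 × 200%/3⌋ = $204,912; SL = ⌊$262,768/3⌋ = $87,589 → take DB $204,912. Book value $102,456.
Year 2: DB = ⌊$102,456 × 200%/3⌋ = $68,304; SL = ⌊$57,856/2⌋ = $28,928 → take DB $68,304, capped at $57,856. Book value $44,600.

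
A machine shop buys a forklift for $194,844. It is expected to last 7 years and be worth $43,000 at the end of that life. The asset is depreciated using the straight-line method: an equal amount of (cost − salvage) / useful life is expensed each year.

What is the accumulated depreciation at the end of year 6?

$130,152

Depreciable base = $194,844 − $43,000 = $151,844.
Annual expense = $151,844 / 7 = $21,692.
End of year 1: book value $173,152.
End of year 2: book value $151,460.
End of year 3: book value $129,768.
End of year 4: book value $108,076.
End of year 5: book value $86,384.
End of year 6: book value $64,692.
Accumulated through year 6 = $194,844 − $64,692 = $130,152.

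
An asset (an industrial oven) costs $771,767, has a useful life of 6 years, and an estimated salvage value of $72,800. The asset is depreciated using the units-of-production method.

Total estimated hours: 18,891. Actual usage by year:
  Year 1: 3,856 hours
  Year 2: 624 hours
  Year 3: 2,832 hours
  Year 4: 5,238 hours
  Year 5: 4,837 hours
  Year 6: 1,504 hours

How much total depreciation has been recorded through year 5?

$643,319

Depreciable base = $771,767 − $72,800 = $698,967.
Rate = $698,967 / 18,891 hours = $37 per hour.
Year 1: 3,856 × $37 = $142,672. Book value $629,095.
Year 2: 624 × $37 = $23,088. Book value $606,007.
Year 3: 2,832 × $37 = $104,784. Book value $501,223.
Year 4: 5,238 × $37 = $193,806. Book value $307,417.
Year 5: 4,837 × $37 = $178,969. Book value $128,448.
Accumulated through year 5 = $771,767 − $128,448 = $643,319.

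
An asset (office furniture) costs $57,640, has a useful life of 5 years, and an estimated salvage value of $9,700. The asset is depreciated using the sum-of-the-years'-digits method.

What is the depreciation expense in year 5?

$3,196

Depreciable base = $57,640 − $9,700 = $47,940.
Sum of the years' digits = 5+4+3+2+1 = 15.
Year 1: $47,940 × 5/15 = $15,980. Book value $41,660.
Year 2: $47,940 × 4/15 = $12,784. Book value $28,876.
Year 3: $47,940 × 3/15 = $9,588. Book value $19,288.
Year 4: $47,940 × 2/15 = $6,392. Book value $12,896.
Year 5: $47,940 × 1/15 = $3,196. Book value $9,700.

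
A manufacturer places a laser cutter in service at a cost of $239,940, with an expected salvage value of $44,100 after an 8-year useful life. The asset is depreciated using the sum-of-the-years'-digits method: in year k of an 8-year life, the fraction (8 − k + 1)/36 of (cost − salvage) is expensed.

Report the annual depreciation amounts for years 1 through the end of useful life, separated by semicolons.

Depreciable base = $239,940 − $44,100 = $195,840.
Sum of the years' digits = 8+7+6+5+4+3+2+1 = 36.
Year 1: $195,840 × 8/36 = $43,520. Book value $196,420.
Year 2: $195,840 × 7/36 = $38,080. Book value $158,340.
Year 3: $195,840 × 6/36 = $32,640. Book value $125,700.
Year 4: $195,840 × 5/36 = $27,200. Book value $98,500.
Year 5: $195,840 × 4/36 = $21,760. Book value $76,740.
Year 6: $195,840 × 3/36 = $16,320. Book value $60,420.
Year 7: $195,840 × 2/36 = $10,880. Book value $49,540.
Year 8: $195,840 × 1/36 = $5,440. Book value $44,100.

$43,520; $38,080; $32,640; $27,200; $21,760; $16,320; $10,880; $5,440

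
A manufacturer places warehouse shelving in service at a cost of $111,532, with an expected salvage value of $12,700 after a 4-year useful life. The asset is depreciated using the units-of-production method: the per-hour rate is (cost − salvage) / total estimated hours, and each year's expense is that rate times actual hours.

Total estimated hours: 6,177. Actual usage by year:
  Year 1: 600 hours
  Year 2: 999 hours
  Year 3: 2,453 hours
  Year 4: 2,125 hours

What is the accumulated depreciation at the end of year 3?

$64,832

Depreciable base = $111,532 − $12,700 = $98,832.
Rate = $98,832 / 6,177 hours = $16 per hour.
Year 1: 600 × $16 = $9,600. Book value $101,932.
Year 2: 999 × $16 = $15,984. Book value $85,948.
Year 3: 2,453 × $16 = $39,248. Book value $46,700.
Accumulated through year 3 = $111,532 − $46,700 = $64,832.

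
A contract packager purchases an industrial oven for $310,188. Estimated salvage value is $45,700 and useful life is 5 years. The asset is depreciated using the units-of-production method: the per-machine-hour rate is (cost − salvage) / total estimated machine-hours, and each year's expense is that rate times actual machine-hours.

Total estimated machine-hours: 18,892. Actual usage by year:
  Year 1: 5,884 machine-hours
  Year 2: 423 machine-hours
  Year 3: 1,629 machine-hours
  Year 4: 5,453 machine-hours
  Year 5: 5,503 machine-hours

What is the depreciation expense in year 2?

Depreciable base = $310,188 − $45,700 = $264,488.
Rate = $264,488 / 18,892 machine-hours = $14 per machine-hour.
Year 1: 5,884 × $14 = $82,376. Book value $227,812.
Year 2: 423 × $14 = $5,922. Book value $221,890.

$5,922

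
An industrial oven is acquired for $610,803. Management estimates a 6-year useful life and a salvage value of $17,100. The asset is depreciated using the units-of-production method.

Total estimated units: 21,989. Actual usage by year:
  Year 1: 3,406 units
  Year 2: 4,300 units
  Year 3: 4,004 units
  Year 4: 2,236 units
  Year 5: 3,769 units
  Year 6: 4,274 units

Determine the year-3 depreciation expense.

Depreciable base = $610,803 − $17,100 = $593,703.
Rate = $593,703 / 21,989 units = $27 per unit.
Year 1: 3,406 × $27 = $91,962. Book value $518,841.
Year 2: 4,300 × $27 = $116,100. Book value $402,741.
Year 3: 4,004 × $27 = $108,108. Book value $294,633.

$108,108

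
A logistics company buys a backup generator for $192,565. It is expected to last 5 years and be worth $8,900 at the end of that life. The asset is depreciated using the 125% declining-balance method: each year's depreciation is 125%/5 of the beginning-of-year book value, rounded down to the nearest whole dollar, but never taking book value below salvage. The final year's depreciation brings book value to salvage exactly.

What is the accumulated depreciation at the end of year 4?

Depreciable base = $192,565 − $8,900 = $183,665.
Year 1: ⌊$192,565 × 125%/5⌋ = $48,141. Book value $144,424.
Year 2: ⌊$144,424 × 125%/5⌋ = $36,106. Book value $108,318.
Year 3: ⌊$108,318 × 125%/5⌋ = $27,079. Book value $81,239.
Year 4: ⌊$81,239 × 125%/5⌋ = $20,309. Book value $60,930.
Accumulated through year 4 = $192,565 − $60,930 = $131,635.

$131,635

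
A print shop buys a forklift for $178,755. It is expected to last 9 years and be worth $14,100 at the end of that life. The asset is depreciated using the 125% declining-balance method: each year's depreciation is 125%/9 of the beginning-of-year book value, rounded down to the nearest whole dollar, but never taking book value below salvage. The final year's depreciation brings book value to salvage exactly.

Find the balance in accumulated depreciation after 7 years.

$115,994

Depreciable base = $178,755 − $14,100 = $164,655.
Year 1: ⌊$178,755 × 125%/9⌋ = $24,827. Book value $153,928.
Year 2: ⌊$153,928 × 125%/9⌋ = $21,378. Book value $132,550.
Year 3: ⌊$132,550 × 125%/9⌋ = $18,409. Book value $114,141.
Year 4: ⌊$114,141 × 125%/9⌋ = $15,852. Book value $98,289.
Year 5: ⌊$98,289 × 125%/9⌋ = $13,651. Book value $84,638.
Year 6: ⌊$84,638 × 125%/9⌋ = $11,755. Book value $72,883.
Year 7: ⌊$72,883 × 125%/9⌋ = $10,122. Book value $62,761.
Accumulated through year 7 = $178,755 − $62,761 = $115,994.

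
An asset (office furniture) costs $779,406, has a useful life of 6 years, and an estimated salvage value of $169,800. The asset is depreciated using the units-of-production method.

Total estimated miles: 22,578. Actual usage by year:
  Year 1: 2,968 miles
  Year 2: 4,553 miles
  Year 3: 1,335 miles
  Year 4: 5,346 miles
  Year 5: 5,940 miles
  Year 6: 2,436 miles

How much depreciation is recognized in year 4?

Depreciable base = $779,406 − $169,800 = $609,606.
Rate = $609,606 / 22,578 miles = $27 per mile.
Year 1: 2,968 × $27 = $80,136. Book value $699,270.
Year 2: 4,553 × $27 = $122,931. Book value $576,339.
Year 3: 1,335 × $27 = $36,045. Book value $540,294.
Year 4: 5,346 × $27 = $144,342. Book value $395,952.

$144,342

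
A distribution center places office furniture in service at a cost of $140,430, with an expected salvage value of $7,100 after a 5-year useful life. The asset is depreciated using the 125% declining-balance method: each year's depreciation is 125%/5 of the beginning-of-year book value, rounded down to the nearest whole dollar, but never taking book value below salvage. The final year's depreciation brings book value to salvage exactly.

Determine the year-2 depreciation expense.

Depreciable base = $140,430 − $7,100 = $133,330.
Year 1: ⌊$140,430 × 125%/5⌋ = $35,107. Book value $105,323.
Year 2: ⌊$105,323 × 125%/5⌋ = $26,330. Book value $78,993.

$26,330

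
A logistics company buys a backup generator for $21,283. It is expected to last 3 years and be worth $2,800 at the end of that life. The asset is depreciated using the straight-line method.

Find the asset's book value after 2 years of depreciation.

$8,961

Depreciable base = $21,283 − $2,800 = $18,483.
Annual expense = $18,483 / 3 = $6,161.
End of year 1: book value $15,122.
End of year 2: book value $8,961.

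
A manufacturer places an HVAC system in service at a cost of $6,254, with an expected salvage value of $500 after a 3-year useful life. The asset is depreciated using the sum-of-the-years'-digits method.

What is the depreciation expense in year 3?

$959

Depreciable base = $6,254 − $500 = $5,754.
Sum of the years' digits = 3+2+1 = 6.
Year 1: $5,754 × 3/6 = $2,877. Book value $3,377.
Year 2: $5,754 × 2/6 = $1,918. Book value $1,459.
Year 3: $5,754 × 1/6 = $959. Book value $500.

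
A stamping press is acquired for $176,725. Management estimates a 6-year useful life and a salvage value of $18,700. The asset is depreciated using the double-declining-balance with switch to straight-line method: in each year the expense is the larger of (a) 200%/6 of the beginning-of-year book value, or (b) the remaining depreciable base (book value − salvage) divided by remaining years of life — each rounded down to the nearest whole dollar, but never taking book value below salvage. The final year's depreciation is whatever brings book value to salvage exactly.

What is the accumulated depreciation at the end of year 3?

$124,361

Depreciable base = $176,725 − $18,700 = $158,025.
Year 1: DB = ⌊$176,725 × 200%/6⌋ = $58,908; SL = ⌊$158,025/6⌋ = $26,337 → take DB $58,908. Book value $117,817.
Year 2: DB = ⌊$117,817 × 200%/6⌋ = $39,272; SL = ⌊$99,117/5⌋ = $19,823 → take DB $39,272. Book value $78,545.
Year 3: DB = ⌊$78,545 × 200%/6⌋ = $26,181; SL = ⌊$59,845/4⌋ = $14,961 → take DB $26,181. Book value $52,364.
Accumulated through year 3 = $176,725 − $52,364 = $124,361.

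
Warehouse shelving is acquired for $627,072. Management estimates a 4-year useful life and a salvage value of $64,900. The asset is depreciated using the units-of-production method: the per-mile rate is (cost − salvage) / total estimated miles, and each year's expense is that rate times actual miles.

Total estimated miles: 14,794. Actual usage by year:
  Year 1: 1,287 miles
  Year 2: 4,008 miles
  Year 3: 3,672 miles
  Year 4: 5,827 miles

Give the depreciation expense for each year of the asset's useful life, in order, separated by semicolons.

Depreciable base = $627,072 − $64,900 = $562,172.
Rate = $562,172 / 14,794 miles = $38 per mile.
Year 1: 1,287 × $38 = $48,906. Book value $578,166.
Year 2: 4,008 × $38 = $152,304. Book value $425,862.
Year 3: 3,672 × $38 = $139,536. Book value $286,326.
Year 4: 5,827 × $38 = $221,426. Book value $64,900.

$48,906; $152,304; $139,536; $221,426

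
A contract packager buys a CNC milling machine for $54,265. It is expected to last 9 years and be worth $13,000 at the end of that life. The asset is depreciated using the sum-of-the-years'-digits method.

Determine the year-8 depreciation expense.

$1,834

Depreciable base = $54,265 − $13,000 = $41,265.
Sum of the years' digits = 9+8+7+6+5+4+3+2+1 = 45.
Year 1: $41,265 × 9/45 = $8,253. Book value $46,012.
Year 2: $41,265 × 8/45 = $7,336. Book value $38,676.
Year 3: $41,265 × 7/45 = $6,419. Book value $32,257.
Year 4: $41,265 × 6/45 = $5,502. Book value $26,755.
Year 5: $41,265 × 5/45 = $4,585. Book value $22,170.
Year 6: $41,265 × 4/45 = $3,668. Book value $18,502.
Year 7: $41,265 × 3/45 = $2,751. Book value $15,751.
Year 8: $41,265 × 2/45 = $1,834. Book value $13,917.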